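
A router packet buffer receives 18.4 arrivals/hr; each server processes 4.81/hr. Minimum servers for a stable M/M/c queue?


Stability requires cμ > λ ⇔ c > λ/μ.
λ/μ = 18.4/4.81 = 3.8254
Minimum integer c = ⌊3.8254⌋ + 1 = 4
Check: 4·4.81 = 19.24 > 18.4, while 3·4.81 = 14.43 ≤ 18.4

Final: 4 servers


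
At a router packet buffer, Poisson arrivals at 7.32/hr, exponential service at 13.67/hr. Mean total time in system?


W = 1/(μ−λ) = 1/(13.67 − 7.32) = 1/6.35 = 0.1575 hr

Final: 0.1575 hr


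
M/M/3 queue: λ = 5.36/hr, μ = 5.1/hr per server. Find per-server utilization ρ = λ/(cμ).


ρ = λ/(cμ) = 5.36/(3·5.1) = 5.36/15.30 = 0.3503

Final: 0.3503


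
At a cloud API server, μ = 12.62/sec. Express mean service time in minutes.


Mean service time = 1/μ = 1/12.62 second = 0.07924 second
In minutes: 0.07924 × 0.0166667 = 0.001321 min

Final: 0.001321 min


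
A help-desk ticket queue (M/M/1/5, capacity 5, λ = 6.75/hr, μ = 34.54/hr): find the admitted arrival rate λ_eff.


ρ = 0.1954; P_K = (1−ρ)ρ^5/(1−ρ^6) = 0.0002293
λ_eff = λ(1 − P_K) = 6.75·(1 − 0.0002293) = 6.75·0.999771 = 6.7485 /hr

Final: 6.7485 /hr


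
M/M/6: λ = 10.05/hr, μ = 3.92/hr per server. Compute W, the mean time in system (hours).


a = 2.5638; ρ = 0.4273; P₀ = 0.076507
Lq = P₀·a^c·ρ/(c!(1−ρ)²) = 0.03931
Wq = Lq/λ = 0.03931/10.05 = 0.003912 hr
W = Wq + 1/μ = 0.003912 + 0.25510 = 0.25901 hr

Final: 0.25901 hr


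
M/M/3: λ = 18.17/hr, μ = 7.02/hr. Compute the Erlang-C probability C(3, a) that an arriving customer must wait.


a = λ/μ = 2.5883; ρ = a/3 = 0.8628
P₀ = 0.035717 (from M/M/c formula)
C(c,a) = [a^c/(c!(1−ρ))]·P₀ = [17.34017/(6·0.1372)]·0.035717
= 21.06021·0.035717 = 0.752198

Final: 0.752198


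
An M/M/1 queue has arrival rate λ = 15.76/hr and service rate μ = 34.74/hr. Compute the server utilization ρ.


ρ = λ/μ = 15.76/34.74 = 0.4537

Final: 0.4537


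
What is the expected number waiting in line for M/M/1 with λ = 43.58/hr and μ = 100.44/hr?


ρ = 43.58/100.44 = 0.4339
Lq = ρ²/(1−ρ) = 0.1883/0.5661 = 0.3326

Final: 0.3326


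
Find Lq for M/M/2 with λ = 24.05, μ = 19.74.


a = λ/μ = 1.2183; ρ = a/2 = 0.6092
P₀ = 0.242877
Lq = P₀·a^c·ρ / (c!·(1−ρ)²) = 0.242877·1.48435·0.6092/(2·0.15275)
= 0.71887

Final: 0.71887


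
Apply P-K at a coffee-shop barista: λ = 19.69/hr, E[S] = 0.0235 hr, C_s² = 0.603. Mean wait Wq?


ρ = λ·E[S] = 19.69·0.0235 = 0.4627
E[S²] = E[S]²(1+C_s²) = 0.0235²·(1+0.603) = 0.0008853
Wq = λ·E[S²]/(2(1−ρ)) = 19.69·0.0008853/(2·0.5373) = 0.01622 hr

Final: 0.01622 hr


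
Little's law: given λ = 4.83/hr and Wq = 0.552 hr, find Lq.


Lq = λWq = 4.83·0.552 = 2.6662

Final: 2.6662


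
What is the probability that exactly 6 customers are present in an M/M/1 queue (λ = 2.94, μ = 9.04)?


ρ = 2.94/9.04 = 0.3252
P_n = (1−ρ)·ρ^n = (1 − 0.3252)·0.3252^6 = 0.6748·0.001183 = 0.0007984

Final: 0.0007984


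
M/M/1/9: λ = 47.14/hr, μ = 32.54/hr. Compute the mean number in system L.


ρ = 47.14/32.54 = 1.4487
L = ρ[1 − (K+1)ρ^K + Kρ^(K+1)] / [(1−ρ)(1−ρ^(K+1))]
Numerator: 1.4487·(1 − 10·28.102714 + 9·40.711799) = 125.135478
Denominator: (-0.4487)·(-39.711799) = 17.817832
L = 125.135478/17.817832 = 7.0230

Final: 7.0230


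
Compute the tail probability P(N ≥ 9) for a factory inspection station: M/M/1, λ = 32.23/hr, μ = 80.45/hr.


ρ = 32.23/80.45 = 0.4006
P(N ≥ n) = ρ^n = 0.4006^9 = 0.0002658

Final: 0.0002658


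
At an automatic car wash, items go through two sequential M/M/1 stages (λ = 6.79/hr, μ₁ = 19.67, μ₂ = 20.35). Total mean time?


Each node sees arrival rate λ = 6.79/hr (tandem ⇒ throughput preserved).
W₁ = 1/(μ₁−λ) = 1/(19.67−6.79) = 0.07764 hr
W₂ = 1/(μ₂−λ) = 1/(20.35−6.79) = 0.07375 hr
W_total = W₁ + W₂ = 0.07764 + 0.07375 = 0.15139 hr

Final: 0.15139 hr


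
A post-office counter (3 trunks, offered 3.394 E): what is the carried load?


B(3,3.394) = 0.390893 (Erlang-B)
Carried load = a(1 − B) = 3.394·(1 − 0.390893) = 3.394·0.609107 = 2.0673 E

Final: 2.0673 Erlangs


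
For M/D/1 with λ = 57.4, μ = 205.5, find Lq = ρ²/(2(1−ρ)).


ρ = 57.4/205.5 = 0.2793
M/D/1: Lq = ρ²/(2(1−ρ)) = 0.07802/(2·0.7207) = 0.05413

Final: 0.05413


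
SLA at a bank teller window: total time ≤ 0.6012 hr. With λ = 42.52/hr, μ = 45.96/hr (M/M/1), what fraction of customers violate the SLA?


W ~ Exponential(μ−λ) for M/M/1.
μ − λ = 45.96 − 42.52 = 3.4400
P(W > t) = e^{−(μ−λ)t} = e^{−2.0681} = 0.126422

Final: 0.126422


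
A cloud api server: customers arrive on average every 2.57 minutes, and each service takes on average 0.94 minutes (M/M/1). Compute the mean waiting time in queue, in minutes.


λ = 60/2.57 = 23.3463 /hr
μ = 60/0.94 = 63.8298 /hr
ρ = λ/μ = 23.3463/63.8298 = 0.3658
Wq = ρ/(μ−λ) = 0.3658/(63.8298−23.3463) = 0.009035 hr
In minutes: 0.009035·60 = 0.5421 min

Final: 0.5421 min


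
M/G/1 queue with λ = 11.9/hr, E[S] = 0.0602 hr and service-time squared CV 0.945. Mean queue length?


ρ = λ·E[S] = 11.9·0.0602 = 0.7164
Lq = ρ²(1+C_s²)/(2(1−ρ)) = 0.5132·(1+0.945)/(2·0.2836)
= 0.5132·1.9450/0.5672 = 1.75970

Final: 1.75970


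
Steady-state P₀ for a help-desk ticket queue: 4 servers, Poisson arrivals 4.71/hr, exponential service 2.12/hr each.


a = λ/μ = 4.71/2.12 = 2.2217; ρ = a/c = 0.5554
Σ_{k=0}^{3} a^k/k! (terms k=0..3) = 1.00000 + 2.22170 + 2.46797 + 1.82770 = 7.51737
Tail: a^4/(4!(1−ρ)) = 24.36353/(24·0.4446) = 2.28341
P₀ = 1/(7.51737 + 2.28341) = 1/9.80077 = 0.102033

Final: 0.102033


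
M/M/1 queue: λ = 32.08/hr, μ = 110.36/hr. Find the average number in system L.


ρ = λ/μ = 32.08/110.36 = 0.2907
L = ρ/(1−ρ) = 0.2907/(1 − 0.2907) = 0.2907/0.7093 = 0.4098

Final: 0.4098


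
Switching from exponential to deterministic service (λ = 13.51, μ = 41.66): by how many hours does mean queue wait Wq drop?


ρ = 13.51/41.66 = 0.3243
Wq(M/M/1) = ρ/(μ−λ) = 0.3243/28.15 = 0.01152 hr
Wq(M/D/1) = ρ/(2(μ−λ)) = 0.005760 hr
Savings = 0.01152 − 0.005760 = 0.005760 hr

Final: 0.005760 hr


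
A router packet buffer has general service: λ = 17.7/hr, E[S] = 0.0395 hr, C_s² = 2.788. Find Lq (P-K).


ρ = λ·E[S] = 17.7·0.0395 = 0.6991
Lq = ρ²(1+C_s²)/(2(1−ρ)) = 0.4888·(1+2.788)/(2·0.3009)
= 0.4888·3.7880/0.6017 = 3.07731

Final: 3.07731


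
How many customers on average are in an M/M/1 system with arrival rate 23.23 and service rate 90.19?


ρ = λ/μ = 23.23/90.19 = 0.2576
L = ρ/(1−ρ) = 0.2576/(1 − 0.2576) = 0.2576/0.7424 = 0.3469

Final: 0.3469


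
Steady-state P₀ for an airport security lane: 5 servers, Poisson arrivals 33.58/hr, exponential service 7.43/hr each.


a = λ/μ = 33.58/7.43 = 4.5195; ρ = a/c = 0.9039
Σ_{k=0}^{4} a^k/k! (terms k=0..4) = 1.00000 + 4.51952 + 10.21301 + 15.38595 + 17.38426 = 48.50274
Tail: a^5/(5!(1−ρ)) = 1885.64264/(120·0.09610) = 163.51920
P₀ = 1/(48.50274 + 163.51920) = 1/212.02194 = 0.004716

Final: 0.004716


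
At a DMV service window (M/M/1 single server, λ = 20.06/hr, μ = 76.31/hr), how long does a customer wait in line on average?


ρ = 20.06/76.31 = 0.2629
Wq = ρ/(μ−λ) = 0.2629/(76.31 − 20.06) = 0.2629/56.25 = 0.004673 hr

Final: 0.004673 hr


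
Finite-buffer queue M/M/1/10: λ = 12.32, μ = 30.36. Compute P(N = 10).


ρ = λ/μ = 12.32/30.36 = 0.4058
P_K = (1−ρ)ρ^K/(1−ρ^(K+1)) = (0.5942·0.0001211)/(1 − 0.00004914)
= 0.00007195/0.999951 = 0.00007195

Final: 0.00007195


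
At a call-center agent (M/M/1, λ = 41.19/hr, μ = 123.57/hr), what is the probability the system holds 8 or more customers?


ρ = 41.19/123.57 = 0.3333
P(N ≥ n) = ρ^n = 0.3333^8 = 0.0001524

Final: 0.0001524


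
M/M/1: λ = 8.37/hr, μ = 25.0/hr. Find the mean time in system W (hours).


W = 1/(μ−λ) = 1/(25.0 − 8.37) = 1/16.63 = 0.06013 hr

Final: 0.06013 hr


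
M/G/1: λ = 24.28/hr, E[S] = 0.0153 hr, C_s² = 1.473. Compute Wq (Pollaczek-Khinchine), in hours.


ρ = λ·E[S] = 24.28·0.0153 = 0.3715
E[S²] = E[S]²(1+C_s²) = 0.0153²·(1+1.473) = 0.0005789
Wq = λ·E[S²]/(2(1−ρ)) = 24.28·0.0005789/(2·0.6285) = 0.01118 hr

Final: 0.01118 hr


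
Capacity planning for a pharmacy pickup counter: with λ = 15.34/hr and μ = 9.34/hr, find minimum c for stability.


Stability requires cμ > λ ⇔ c > λ/μ.
λ/μ = 15.34/9.34 = 1.6424
Minimum integer c = ⌊1.6424⌋ + 1 = 2
Check: 2·9.34 = 18.68 > 15.34, while 1·9.34 = 9.34 ≤ 15.34

Final: 2 servers


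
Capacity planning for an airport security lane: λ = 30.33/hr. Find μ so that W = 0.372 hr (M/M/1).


W = 1/(μ−λ) ⇒ μ − λ = 1/W = 1/0.372 = 2.6882
μ = λ + 1/W = 30.33 + 2.6882 = 33.0182 per hr

Final: 33.0182 /hr


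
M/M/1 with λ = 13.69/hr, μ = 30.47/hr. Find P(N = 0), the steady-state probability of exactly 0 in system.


ρ = 13.69/30.47 = 0.4493
P_n = (1−ρ)·ρ^n = (1 − 0.4493)·0.4493^0 = 0.5507·1.000000 = 0.550706

Final: 0.550706


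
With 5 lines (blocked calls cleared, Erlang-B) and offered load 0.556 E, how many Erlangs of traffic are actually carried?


B(5,0.556) = 0.0002539 (Erlang-B)
Carried load = a(1 − B) = 0.556·(1 − 0.0002539) = 0.556·0.999746 = 0.5559 E

Final: 0.5559 Erlangs


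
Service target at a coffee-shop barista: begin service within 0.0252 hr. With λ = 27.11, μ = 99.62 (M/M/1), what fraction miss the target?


ρ = 27.11/99.62 = 0.2721
P(Wq > t) = ρ·e^{−(μ−λ)t} = 0.2721·e^{−1.8273}
= 0.2721·0.160855 = 0.043774

Final: 0.043774


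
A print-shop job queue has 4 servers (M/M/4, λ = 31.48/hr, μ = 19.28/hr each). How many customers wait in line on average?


a = λ/μ = 1.6328; ρ = a/4 = 0.4082
P₀ = 0.192617
Lq = P₀·a^c·ρ / (c!·(1−ρ)²) = 0.192617·7.10740·0.4082/(24·0.35023)
= 0.06648

Final: 0.06648


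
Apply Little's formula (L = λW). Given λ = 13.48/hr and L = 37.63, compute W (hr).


W = L/λ = 37.63/13.48 = 2.7915 hr

Final: 2.7915 hr


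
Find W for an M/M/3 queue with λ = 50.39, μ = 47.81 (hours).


a = 1.0540; ρ = 0.3513; P₀ = 0.343619
Lq = P₀·a^c·ρ/(c!(1−ρ)²) = 0.05598
Wq = Lq/λ = 0.05598/50.39 = 0.001111 hr
W = Wq + 1/μ = 0.001111 + 0.02092 = 0.02203 hr

Final: 0.02203 hr


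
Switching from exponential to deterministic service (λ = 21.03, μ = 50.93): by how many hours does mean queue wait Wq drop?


ρ = 21.03/50.93 = 0.4129
Wq(M/M/1) = ρ/(μ−λ) = 0.4129/29.90 = 0.01381 hr
Wq(M/D/1) = ρ/(2(μ−λ)) = 0.006905 hr
Savings = 0.01381 − 0.006905 = 0.006905 hr

Final: 0.006905 hr


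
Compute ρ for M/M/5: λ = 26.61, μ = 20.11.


ρ = λ/(cμ) = 26.61/(5·20.11) = 26.61/100.55 = 0.2646

Final: 0.2646


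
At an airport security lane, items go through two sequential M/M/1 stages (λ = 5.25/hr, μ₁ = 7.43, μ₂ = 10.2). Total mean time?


Each node sees arrival rate λ = 5.25/hr (tandem ⇒ throughput preserved).
W₁ = 1/(μ₁−λ) = 1/(7.43−5.25) = 0.45872 hr
W₂ = 1/(μ₂−λ) = 1/(10.2−5.25) = 0.20202 hr
W_total = W₁ + W₂ = 0.45872 + 0.20202 = 0.66074 hr

Final: 0.66074 hr


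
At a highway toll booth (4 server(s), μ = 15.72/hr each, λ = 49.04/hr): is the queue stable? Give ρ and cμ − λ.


Total capacity cμ = 4·15.72 = 62.88/hr
ρ = λ/(cμ) = 49.04/62.88 = 0.7799
Stable ⇔ ρ < 1: YES
Spare capacity = cμ − λ = 62.88 − 49.04 = 13.84/hr

Final: ρ = 0.7799; stable; margin = 13.84/hr


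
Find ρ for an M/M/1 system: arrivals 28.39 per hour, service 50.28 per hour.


ρ = λ/μ = 28.39/50.28 = 0.5646

Final: 0.5646


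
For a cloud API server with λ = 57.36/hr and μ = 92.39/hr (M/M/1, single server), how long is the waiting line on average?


ρ = 57.36/92.39 = 0.6208
Lq = ρ²/(1−ρ) = 0.3855/0.3792 = 1.0166

Final: 1.0166


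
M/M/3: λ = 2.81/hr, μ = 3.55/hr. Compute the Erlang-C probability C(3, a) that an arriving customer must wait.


a = λ/μ = 0.7915; ρ = a/3 = 0.2638
P₀ = 0.451038 (from M/M/c formula)
C(c,a) = [a^c/(c!(1−ρ))]·P₀ = [0.49595/(6·0.7362)]·0.451038
= 0.11228·0.451038 = 0.050644

Final: 0.050644


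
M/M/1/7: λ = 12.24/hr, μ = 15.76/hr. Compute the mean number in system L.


ρ = 12.24/15.76 = 0.7766
L = ρ[1 − (K+1)ρ^K + Kρ^(K+1)] / [(1−ρ)(1−ρ^(K+1))]
Numerator: 0.7766·(1 − 8·0.170442 + 7·0.132374) = 0.437316
Denominator: (0.2234)·(0.867626) = 0.193785
L = 0.437316/0.193785 = 2.2567

Final: 2.2567


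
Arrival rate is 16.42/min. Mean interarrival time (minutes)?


Mean interarrival time = 1/λ = 1/16.42 minute = 0.06090 minute
In minutes: 0.06090 × 1 = 0.06090 min

Final: 0.06090 min


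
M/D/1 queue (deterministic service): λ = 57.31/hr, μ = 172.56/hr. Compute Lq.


ρ = 57.31/172.56 = 0.3321
M/D/1: Lq = ρ²/(2(1−ρ)) = 0.1103/(2·0.6679) = 0.08258

Final: 0.08258


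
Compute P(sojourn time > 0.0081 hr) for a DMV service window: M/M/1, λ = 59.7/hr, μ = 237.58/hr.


W ~ Exponential(μ−λ) for M/M/1.
μ − λ = 237.58 − 59.7 = 177.8800
P(W > t) = e^{−(μ−λ)t} = e^{−1.4408} = 0.236732

Final: 0.236732


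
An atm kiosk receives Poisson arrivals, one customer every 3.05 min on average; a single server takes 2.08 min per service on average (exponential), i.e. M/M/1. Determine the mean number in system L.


λ = 60/3.05 = 19.6721 /hr
μ = 60/2.08 = 28.8462 /hr
ρ = λ/μ = 19.6721/28.8462 = 0.6820
L = ρ/(1−ρ) = 0.6820/0.3180 = 2.1443

Final: 2.1443


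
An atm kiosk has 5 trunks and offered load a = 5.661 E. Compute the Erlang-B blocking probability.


B(c,a) = (a^c/c!) / Σ_{k=0}^{c} a^k/k!
a^5/5! = 48.448968
Σ terms (k=0..5): 1.00000 + 5.66100 + 16.02346 + 30.23627 + 42.79188 + 48.44897 = 144.161579
B = 48.448968/144.161579 = 0.336074

Final: 0.336074


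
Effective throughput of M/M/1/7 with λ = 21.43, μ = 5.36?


ρ = 3.9981; P_K = (1−ρ)ρ^7/(1−ρ^8) = 0.749895
λ_eff = λ(1 − P_K) = 21.43·(1 − 0.749895) = 21.43·0.250105 = 5.3598 /hr

Final: 5.3598 /hr


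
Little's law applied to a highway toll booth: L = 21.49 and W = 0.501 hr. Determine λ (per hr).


λ = L/W = 21.49/0.501 = 42.8942 /hr

Final: 42.8942 /hr


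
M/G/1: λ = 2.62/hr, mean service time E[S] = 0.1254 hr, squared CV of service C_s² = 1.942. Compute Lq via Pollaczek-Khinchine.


ρ = λ·E[S] = 2.62·0.1254 = 0.3285
Lq = ρ²(1+C_s²)/(2(1−ρ)) = 0.1079·(1+1.942)/(2·0.6715)
= 0.1079·2.9420/1.3429 = 0.23648

Final: 0.23648


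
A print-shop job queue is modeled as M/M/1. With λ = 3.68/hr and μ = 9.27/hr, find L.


ρ = λ/μ = 3.68/9.27 = 0.3970
L = ρ/(1−ρ) = 0.3970/(1 − 0.3970) = 0.3970/0.6030 = 0.6583

Final: 0.6583


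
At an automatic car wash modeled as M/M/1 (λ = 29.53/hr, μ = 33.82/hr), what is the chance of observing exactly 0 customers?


ρ = 29.53/33.82 = 0.8732
P_n = (1−ρ)·ρ^n = (1 − 0.8732)·0.8732^0 = 0.1268·1.000000 = 0.126848

Final: 0.126848


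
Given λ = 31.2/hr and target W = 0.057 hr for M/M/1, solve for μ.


W = 1/(μ−λ) ⇒ μ − λ = 1/W = 1/0.057 = 17.5439
μ = λ + 1/W = 31.2 + 17.5439 = 48.7439 per hr

Final: 48.7439 /hr


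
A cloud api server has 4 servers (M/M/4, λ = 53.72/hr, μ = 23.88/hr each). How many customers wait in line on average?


a = λ/μ = 2.2496; ρ = a/4 = 0.5624
P₀ = 0.098856
Lq = P₀·a^c·ρ / (c!·(1−ρ)²) = 0.098856·25.60983·0.5624/(24·0.19150)
= 0.30980

Final: 0.30980


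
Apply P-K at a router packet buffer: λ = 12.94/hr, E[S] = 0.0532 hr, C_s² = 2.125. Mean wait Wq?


ρ = λ·E[S] = 12.94·0.0532 = 0.6884
E[S²] = E[S]²(1+C_s²) = 0.0532²·(1+2.125) = 0.008844
Wq = λ·E[S²]/(2(1−ρ)) = 12.94·0.008844/(2·0.3116) = 0.18365 hr

Final: 0.18365 hr


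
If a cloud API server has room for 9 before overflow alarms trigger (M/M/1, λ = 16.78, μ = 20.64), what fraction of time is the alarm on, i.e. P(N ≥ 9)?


ρ = 16.78/20.64 = 0.8130
P(N ≥ n) = ρ^n = 0.8130^9 = 0.155146

Final: 0.155146


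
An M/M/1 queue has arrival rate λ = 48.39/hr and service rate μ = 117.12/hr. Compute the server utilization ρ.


ρ = λ/μ = 48.39/117.12 = 0.4132

Final: 0.4132


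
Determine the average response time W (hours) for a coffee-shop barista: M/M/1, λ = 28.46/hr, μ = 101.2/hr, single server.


W = 1/(μ−λ) = 1/(101.2 − 28.46) = 1/72.74 = 0.01375 hr

Final: 0.01375 hr


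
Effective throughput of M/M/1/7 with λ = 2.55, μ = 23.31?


ρ = 0.1094; P_K = (1−ρ)ρ^7/(1−ρ^8) = 0.0000001670
λ_eff = λ(1 − P_K) = 2.55·(1 − 0.0000001670) = 2.55·1.000000 = 2.5500 /hr

Final: 2.5500 /hr


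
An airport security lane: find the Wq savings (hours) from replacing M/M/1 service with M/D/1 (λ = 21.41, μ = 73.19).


ρ = 21.41/73.19 = 0.2925
Wq(M/M/1) = ρ/(μ−λ) = 0.2925/51.78 = 0.005649 hr
Wq(M/D/1) = ρ/(2(μ−λ)) = 0.002825 hr
Savings = 0.005649 − 0.002825 = 0.002825 hr

Final: 0.002825 hr


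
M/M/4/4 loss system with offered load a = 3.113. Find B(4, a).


B(c,a) = (a^c/c!) / Σ_{k=0}^{c} a^k/k!
a^4/4! = 3.912958
Σ terms (k=0..4): 1.00000 + 3.11300 + 4.84538 + 5.02789 + 3.91296 = 17.899237
B = 3.912958/17.899237 = 0.218610

Final: 0.218610


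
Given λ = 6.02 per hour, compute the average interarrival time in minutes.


Mean interarrival time = 1/λ = 1/6.02 hour = 0.16611 hour
In minutes: 0.16611 × 60 = 9.9668 min

Final: 9.9668 min


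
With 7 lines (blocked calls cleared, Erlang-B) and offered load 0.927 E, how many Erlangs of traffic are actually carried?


B(7,0.927) = 0.00004619 (Erlang-B)
Carried load = a(1 − B) = 0.927·(1 − 0.00004619) = 0.927·0.999954 = 0.9270 E

Final: 0.9270 Erlangs


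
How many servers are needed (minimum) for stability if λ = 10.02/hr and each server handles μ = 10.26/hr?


Stability requires cμ > λ ⇔ c > λ/μ.
λ/μ = 10.02/10.26 = 0.9766
Minimum integer c = ⌊0.9766⌋ + 1 = 1
Check: 1·10.26 = 10.26 > 10.02, while 0·10.26 = 0.00 ≤ 10.02

Final: 1 servers


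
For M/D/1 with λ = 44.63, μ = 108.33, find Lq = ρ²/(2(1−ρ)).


ρ = 44.63/108.33 = 0.4120
M/D/1: Lq = ρ²/(2(1−ρ)) = 0.1697/(2·0.5880) = 0.14432

Final: 0.14432


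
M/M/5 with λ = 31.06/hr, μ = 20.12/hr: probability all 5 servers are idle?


a = λ/μ = 31.06/20.12 = 1.5437; ρ = a/c = 0.3087
Σ_{k=0}^{4} a^k/k! (terms k=0..4) = 1.00000 + 1.54374 + 1.19156 + 0.61315 + 0.23664 = 4.58509
Tail: a^5/(5!(1−ρ)) = 8.76733/(120·0.6913) = 0.10569
P₀ = 1/(4.58509 + 0.10569) = 1/4.69078 = 0.213184

Final: 0.213184


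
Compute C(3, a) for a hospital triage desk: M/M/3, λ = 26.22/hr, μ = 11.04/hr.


a = λ/μ = 2.3750; ρ = a/3 = 0.7917
P₀ = 0.059128 (from M/M/c formula)
C(c,a) = [a^c/(c!(1−ρ))]·P₀ = [13.39648/(6·0.2083)]·0.059128
= 10.71719·0.059128 = 0.633684

Final: 0.633684


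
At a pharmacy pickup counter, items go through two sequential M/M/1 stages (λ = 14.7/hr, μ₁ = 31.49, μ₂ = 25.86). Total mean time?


Each node sees arrival rate λ = 14.7/hr (tandem ⇒ throughput preserved).
W₁ = 1/(μ₁−λ) = 1/(31.49−14.7) = 0.05956 hr
W₂ = 1/(μ₂−λ) = 1/(25.86−14.7) = 0.08961 hr
W_total = W₁ + W₂ = 0.05956 + 0.08961 = 0.14916 hr

Final: 0.14916 hr


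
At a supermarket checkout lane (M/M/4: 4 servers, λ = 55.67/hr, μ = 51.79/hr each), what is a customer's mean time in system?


a = 1.0749; ρ = 0.2687; P₀ = 0.340633
Lq = P₀·a^c·ρ/(c!(1−ρ)²) = 0.009522
Wq = Lq/λ = 0.009522/55.67 = 0.0001710 hr
W = Wq + 1/μ = 0.0001710 + 0.01931 = 0.01948 hr

Final: 0.01948 hr


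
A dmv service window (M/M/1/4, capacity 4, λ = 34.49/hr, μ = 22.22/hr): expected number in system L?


ρ = 34.49/22.22 = 1.5522
L = ρ[1 − (K+1)ρ^K + Kρ^(K+1)] / [(1−ρ)(1−ρ^(K+1))]
Numerator: 1.5522·(1 − 5·5.804924 + 4·9.010434) = 12.444206
Denominator: (-0.5522)·(-8.010434) = 4.423403
L = 12.444206/4.423403 = 2.8133

Final: 2.8133


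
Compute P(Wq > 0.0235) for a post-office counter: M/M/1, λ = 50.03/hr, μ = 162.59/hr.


ρ = 50.03/162.59 = 0.3077
P(Wq > t) = ρ·e^{−(μ−λ)t} = 0.3077·e^{−2.6452}
= 0.3077·0.070994 = 0.021845

Final: 0.021845


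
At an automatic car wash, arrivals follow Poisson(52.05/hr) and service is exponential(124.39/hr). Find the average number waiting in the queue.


ρ = 52.05/124.39 = 0.4184
Lq = ρ²/(1−ρ) = 0.1751/0.5816 = 0.3011

Final: 0.3011


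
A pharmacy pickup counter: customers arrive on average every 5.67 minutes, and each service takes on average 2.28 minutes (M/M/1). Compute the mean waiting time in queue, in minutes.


λ = 60/5.67 = 10.5820 /hr
μ = 60/2.28 = 26.3158 /hr
ρ = λ/μ = 10.5820/26.3158 = 0.4021
Wq = ρ/(μ−λ) = 0.4021/(26.3158−10.5820) = 0.02556 hr
In minutes: 0.02556·60 = 1.533 min

Final: 1.533 min


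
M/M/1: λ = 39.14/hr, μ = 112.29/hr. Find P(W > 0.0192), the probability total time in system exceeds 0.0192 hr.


W ~ Exponential(μ−λ) for M/M/1.
μ − λ = 112.29 − 39.14 = 73.1500
P(W > t) = e^{−(μ−λ)t} = e^{−1.4045} = 0.245495

Final: 0.245495


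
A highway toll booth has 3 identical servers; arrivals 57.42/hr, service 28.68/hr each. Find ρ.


ρ = λ/(cμ) = 57.42/(3·28.68) = 57.42/86.04 = 0.6674

Final: 0.6674


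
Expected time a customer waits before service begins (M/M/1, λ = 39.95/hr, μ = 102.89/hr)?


ρ = 39.95/102.89 = 0.3883
Wq = ρ/(μ−λ) = 0.3883/(102.89 − 39.95) = 0.3883/62.94 = 0.006169 hr

Final: 0.006169 hr


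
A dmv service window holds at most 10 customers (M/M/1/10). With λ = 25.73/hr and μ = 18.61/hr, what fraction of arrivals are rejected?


ρ = λ/μ = 25.73/18.61 = 1.3826
P_K = (1−ρ)ρ^K/(1−ρ^(K+1)) = (-0.3826·25.523142)/(1 − 35.288041)
= -9.764899/-34.288041 = 0.284790

Final: 0.284790


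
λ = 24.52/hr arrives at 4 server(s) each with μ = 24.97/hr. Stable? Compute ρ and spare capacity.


Total capacity cμ = 4·24.97 = 99.88/hr
ρ = λ/(cμ) = 24.52/99.88 = 0.2455
Stable ⇔ ρ < 1: YES
Spare capacity = cμ − λ = 99.88 − 24.52 = 75.36/hr

Final: ρ = 0.2455; stable; margin = 75.36/hr


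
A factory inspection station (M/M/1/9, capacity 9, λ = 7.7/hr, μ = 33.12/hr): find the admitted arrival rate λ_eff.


ρ = 0.2325; P_K = (1−ρ)ρ^9/(1−ρ^10) = 0.000001523
λ_eff = λ(1 − P_K) = 7.7·(1 − 0.000001523) = 7.7·0.999998 = 7.7000 /hr

Final: 7.7000 /hr


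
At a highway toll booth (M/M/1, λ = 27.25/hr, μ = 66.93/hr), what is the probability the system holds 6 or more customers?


ρ = 27.25/66.93 = 0.4071
P(N ≥ n) = ρ^n = 0.4071^6 = 0.004555

Final: 0.004555


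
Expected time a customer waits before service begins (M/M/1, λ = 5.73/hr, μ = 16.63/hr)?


ρ = 5.73/16.63 = 0.3446
Wq = ρ/(μ−λ) = 0.3446/(16.63 − 5.73) = 0.3446/10.90 = 0.03161 hr

Final: 0.03161 hr


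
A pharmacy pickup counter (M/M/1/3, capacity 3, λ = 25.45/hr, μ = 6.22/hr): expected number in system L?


ρ = 25.45/6.22 = 4.0916
L = ρ[1 − (K+1)ρ^K + Kρ^(K+1)] / [(1−ρ)(1−ρ^(K+1))]
Numerator: 4.0916·(1 − 4·68.500258 + 3·280.278386) = 2323.372754
Denominator: (-3.0916)·(-279.278386) = 863.428193
L = 2323.372754/863.428193 = 2.6909

Final: 2.6909


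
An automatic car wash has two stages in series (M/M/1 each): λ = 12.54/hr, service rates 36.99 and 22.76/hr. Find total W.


Each node sees arrival rate λ = 12.54/hr (tandem ⇒ throughput preserved).
W₁ = 1/(μ₁−λ) = 1/(36.99−12.54) = 0.04090 hr
W₂ = 1/(μ₂−λ) = 1/(22.76−12.54) = 0.09785 hr
W_total = W₁ + W₂ = 0.04090 + 0.09785 = 0.13875 hr

Final: 0.13875 hr


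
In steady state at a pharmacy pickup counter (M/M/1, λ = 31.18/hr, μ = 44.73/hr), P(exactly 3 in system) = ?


ρ = 31.18/44.73 = 0.6971
P_n = (1−ρ)·ρ^n = (1 − 0.6971)·0.6971^3 = 0.3029·0.338713 = 0.102606

Final: 0.102606


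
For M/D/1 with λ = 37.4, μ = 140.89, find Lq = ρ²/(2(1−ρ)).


ρ = 37.4/140.89 = 0.2655
M/D/1: Lq = ρ²/(2(1−ρ)) = 0.07047/(2·0.7345) = 0.04797

Final: 0.04797


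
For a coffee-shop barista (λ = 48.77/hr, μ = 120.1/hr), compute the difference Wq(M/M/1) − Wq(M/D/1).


ρ = 48.77/120.1 = 0.4061
Wq(M/M/1) = ρ/(μ−λ) = 0.4061/71.33 = 0.005693 hr
Wq(M/D/1) = ρ/(2(μ−λ)) = 0.002846 hr
Savings = 0.005693 − 0.002846 = 0.002846 hr

Final: 0.002846 hr


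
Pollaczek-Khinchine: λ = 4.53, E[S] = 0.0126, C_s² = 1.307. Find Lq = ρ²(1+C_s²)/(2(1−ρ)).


ρ = λ·E[S] = 4.53·0.0126 = 0.05708
Lq = ρ²(1+C_s²)/(2(1−ρ)) = 0.003258·(1+1.307)/(2·0.9429)
= 0.003258·2.3070/1.8858 = 0.003985

Final: 0.003985


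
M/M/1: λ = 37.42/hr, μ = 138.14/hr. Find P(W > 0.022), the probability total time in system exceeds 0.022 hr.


W ~ Exponential(μ−λ) for M/M/1.
μ − λ = 138.14 − 37.42 = 100.7200
P(W > t) = e^{−(μ−λ)t} = e^{−2.2158} = 0.109062

Final: 0.109062


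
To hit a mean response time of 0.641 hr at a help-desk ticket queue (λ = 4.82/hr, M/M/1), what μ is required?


W = 1/(μ−λ) ⇒ μ − λ = 1/W = 1/0.641 = 1.5601
μ = λ + 1/W = 4.82 + 1.5601 = 6.3801 per hr

Final: 6.3801 /hr


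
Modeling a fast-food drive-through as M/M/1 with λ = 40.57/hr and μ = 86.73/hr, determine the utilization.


ρ = λ/μ = 40.57/86.73 = 0.4678

Final: 0.4678


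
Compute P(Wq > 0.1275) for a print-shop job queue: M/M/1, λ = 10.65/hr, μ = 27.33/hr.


ρ = 10.65/27.33 = 0.3897
P(Wq > t) = ρ·e^{−(μ−λ)t} = 0.3897·e^{−2.1267}
= 0.3897·0.119230 = 0.046462

Final: 0.046462


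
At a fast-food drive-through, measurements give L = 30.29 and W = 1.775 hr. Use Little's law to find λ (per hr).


λ = L/W = 30.29/1.775 = 17.0648 /hr

Final: 17.0648 /hr


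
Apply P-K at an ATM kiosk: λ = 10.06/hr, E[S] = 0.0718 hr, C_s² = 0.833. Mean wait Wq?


ρ = λ·E[S] = 10.06·0.0718 = 0.7223
E[S²] = E[S]²(1+C_s²) = 0.0718²·(1+0.833) = 0.009450
Wq = λ·E[S²]/(2(1−ρ)) = 10.06·0.009450/(2·0.2777) = 0.17117 hr

Final: 0.17117 hr


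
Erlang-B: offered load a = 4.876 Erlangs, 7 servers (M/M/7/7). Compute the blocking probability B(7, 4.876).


B(c,a) = (a^c/c!) / Σ_{k=0}^{c} a^k/k!
a^7/7! = 13.002155
Σ terms (k=0..7): 1.00000 + 4.87600 + 11.88769 + 19.32146 + 23.55285 + 22.96874 + 18.66593 + 13.00216 = 115.274829
B = 13.002155/115.274829 = 0.112793

Final: 0.112793


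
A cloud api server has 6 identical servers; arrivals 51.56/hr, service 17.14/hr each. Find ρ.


ρ = λ/(cμ) = 51.56/(6·17.14) = 51.56/102.84 = 0.5014

Final: 0.5014


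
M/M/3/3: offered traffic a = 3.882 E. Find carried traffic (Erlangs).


B(3,3.882) = 0.439850 (Erlang-B)
Carried load = a(1 − B) = 3.882·(1 − 0.439850) = 3.882·0.560150 = 2.1745 E

Final: 2.1745 Erlangs


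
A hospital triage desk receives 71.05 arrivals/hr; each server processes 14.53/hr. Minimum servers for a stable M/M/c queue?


Stability requires cμ > λ ⇔ c > λ/μ.
λ/μ = 71.05/14.53 = 4.8899
Minimum integer c = ⌊4.8899⌋ + 1 = 5
Check: 5·14.53 = 72.65 > 71.05, while 4·14.53 = 58.12 ≤ 71.05

Final: 5 servers


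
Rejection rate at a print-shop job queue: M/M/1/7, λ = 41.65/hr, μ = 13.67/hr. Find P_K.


ρ = λ/μ = 41.65/13.67 = 3.0468
P_K = (1−ρ)ρ^K/(1−ρ^(K+1)) = (-2.0468·2437.392319)/(1 − 7426.290424)
= -4988.898105/-7425.290424 = 0.671879

Final: 0.671879


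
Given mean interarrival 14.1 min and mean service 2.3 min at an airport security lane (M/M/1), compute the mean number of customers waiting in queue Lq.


λ = 60/14.1 = 4.2553 /hr
μ = 60/2.3 = 26.0870 /hr
ρ = λ/μ = 4.2553/26.0870 = 0.1631
Lq = ρ²/(1−ρ) = 0.02661/0.8369 = 0.03179

Final: 0.03179


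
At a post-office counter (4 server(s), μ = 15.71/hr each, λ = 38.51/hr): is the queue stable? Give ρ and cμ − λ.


Total capacity cμ = 4·15.71 = 62.84/hr
ρ = λ/(cμ) = 38.51/62.84 = 0.6128
Stable ⇔ ρ < 1: YES
Spare capacity = cμ − λ = 62.84 − 38.51 = 24.33/hr

Final: ρ = 0.6128; stable; margin = 24.33/hr


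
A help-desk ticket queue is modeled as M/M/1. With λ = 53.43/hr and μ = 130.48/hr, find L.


ρ = λ/μ = 53.43/130.48 = 0.4095
L = ρ/(1−ρ) = 0.4095/(1 − 0.4095) = 0.4095/0.5905 = 0.6934

Final: 0.6934


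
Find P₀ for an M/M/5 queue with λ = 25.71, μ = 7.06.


a = λ/μ = 25.71/7.06 = 3.6416; ρ = a/c = 0.7283
Σ_{k=0}^{4} a^k/k! (terms k=0..4) = 1.00000 + 3.64164 + 6.63078 + 8.04898 + 7.32788 = 26.64928
Tail: a^5/(5!(1−ρ)) = 640.45243/(120·0.2717) = 19.64544
P₀ = 1/(26.64928 + 19.64544) = 1/46.29472 = 0.021601

Final: 0.021601


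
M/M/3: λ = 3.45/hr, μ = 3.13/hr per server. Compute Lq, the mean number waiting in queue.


a = λ/μ = 1.1022; ρ = a/3 = 0.3674
P₀ = 0.326529
Lq = P₀·a^c·ρ / (c!·(1−ρ)²) = 0.326529·1.33913·0.3674/(6·0.40017)
= 0.06691

Final: 0.06691


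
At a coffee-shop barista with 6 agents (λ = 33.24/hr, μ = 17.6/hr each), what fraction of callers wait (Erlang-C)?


a = λ/μ = 1.8886; ρ = a/6 = 0.3148
P₀ = 0.151120 (from M/M/c formula)
C(c,a) = [a^c/(c!(1−ρ))]·P₀ = [45.38267/(720·0.6852)]·0.151120
= 0.09199·0.151120 = 0.013901

Final: 0.013901


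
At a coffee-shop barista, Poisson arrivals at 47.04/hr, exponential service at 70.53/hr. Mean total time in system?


W = 1/(μ−λ) = 1/(70.53 − 47.04) = 1/23.49 = 0.04257 hr

Final: 0.04257 hr


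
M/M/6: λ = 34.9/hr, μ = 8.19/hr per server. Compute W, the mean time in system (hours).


a = 4.2613; ρ = 0.7102; P₀ = 0.012288
Lq = P₀·a^c·ρ/(c!(1−ρ)²) = 0.86422
Wq = Lq/λ = 0.86422/34.9 = 0.02476 hr
W = Wq + 1/μ = 0.02476 + 0.12210 = 0.14686 hr

Final: 0.14686 hr


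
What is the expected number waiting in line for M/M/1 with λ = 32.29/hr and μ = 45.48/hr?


ρ = 32.29/45.48 = 0.7100
Lq = ρ²/(1−ρ) = 0.5041/0.2900 = 1.7381

Final: 1.7381


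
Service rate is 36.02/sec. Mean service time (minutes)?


Mean service time = 1/μ = 1/36.02 second = 0.02776 second
In minutes: 0.02776 × 0.0166667 = 0.0004627 min

Final: 0.0004627 min


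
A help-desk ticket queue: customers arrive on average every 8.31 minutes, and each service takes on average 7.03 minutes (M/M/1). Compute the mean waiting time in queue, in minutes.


λ = 60/8.31 = 7.2202 /hr
μ = 60/7.03 = 8.5349 /hr
ρ = λ/μ = 7.2202/8.5349 = 0.8460
Wq = ρ/(μ−λ) = 0.8460/(8.5349−7.2202) = 0.64350 hr
In minutes: 0.64350·60 = 38.610 min

Final: 38.610 min


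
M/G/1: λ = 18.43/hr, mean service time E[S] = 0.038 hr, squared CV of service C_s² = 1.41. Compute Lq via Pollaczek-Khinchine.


ρ = λ·E[S] = 18.43·0.038 = 0.7003
Lq = ρ²(1+C_s²)/(2(1−ρ)) = 0.4905·(1+1.41)/(2·0.2997)
= 0.4905·2.4100/0.5993 = 1.97231

Final: 1.97231


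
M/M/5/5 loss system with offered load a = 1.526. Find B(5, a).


B(c,a) = (a^c/c!) / Σ_{k=0}^{c} a^k/k!
a^5/5! = 0.068959
Σ terms (k=0..5): 1.00000 + 1.52600 + 1.16434 + 0.59226 + 0.22595 + 0.06896 = 4.577504
B = 0.068959/4.577504 = 0.015065

Final: 0.015065


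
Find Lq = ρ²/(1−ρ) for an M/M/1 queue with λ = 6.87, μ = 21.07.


ρ = 6.87/21.07 = 0.3261
Lq = ρ²/(1−ρ) = 0.1063/0.6739 = 0.1577

Final: 0.1577


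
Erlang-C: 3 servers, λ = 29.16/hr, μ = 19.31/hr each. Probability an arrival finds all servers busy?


a = λ/μ = 1.5101; ρ = a/3 = 0.5034
P₀ = 0.208075 (from M/M/c formula)
C(c,a) = [a^c/(c!(1−ρ))]·P₀ = [3.44362/(6·0.4966)]·0.208075
= 1.15565·0.208075 = 0.240463

Final: 0.240463


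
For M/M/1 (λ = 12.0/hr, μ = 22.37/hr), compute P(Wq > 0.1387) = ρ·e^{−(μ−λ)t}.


ρ = 12.0/22.37 = 0.5364
P(Wq > t) = ρ·e^{−(μ−λ)t} = 0.5364·e^{−1.4383}
= 0.5364·0.237326 = 0.127310

Final: 0.127310


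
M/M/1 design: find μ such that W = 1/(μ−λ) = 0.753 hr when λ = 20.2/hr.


W = 1/(μ−λ) ⇒ μ − λ = 1/W = 1/0.753 = 1.3280
μ = λ + 1/W = 20.2 + 1.3280 = 21.5280 per hr

Final: 21.5280 /hr


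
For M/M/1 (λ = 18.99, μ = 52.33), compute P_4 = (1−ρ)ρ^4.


ρ = 18.99/52.33 = 0.3629
P_n = (1−ρ)·ρ^n = (1 − 0.3629)·0.3629^4 = 0.6371·0.017342 = 0.011049

Final: 0.011049


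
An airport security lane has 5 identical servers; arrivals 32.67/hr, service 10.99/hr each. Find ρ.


ρ = λ/(cμ) = 32.67/(5·10.99) = 32.67/54.95 = 0.5945

Final: 0.5945


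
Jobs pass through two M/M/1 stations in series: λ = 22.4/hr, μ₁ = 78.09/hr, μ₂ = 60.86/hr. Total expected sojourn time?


Each node sees arrival rate λ = 22.4/hr (tandem ⇒ throughput preserved).
W₁ = 1/(μ₁−λ) = 1/(78.09−22.4) = 0.01796 hr
W₂ = 1/(μ₂−λ) = 1/(60.86−22.4) = 0.02600 hr
W_total = W₁ + W₂ = 0.01796 + 0.02600 = 0.04396 hr

Final: 0.04396 hr


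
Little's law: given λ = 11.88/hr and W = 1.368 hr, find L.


L = λW = 11.88·1.368 = 16.2518

Final: 16.2518


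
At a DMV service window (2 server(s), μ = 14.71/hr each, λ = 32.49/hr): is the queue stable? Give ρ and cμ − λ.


Total capacity cμ = 2·14.71 = 29.42/hr
ρ = λ/(cμ) = 32.49/29.42 = 1.1044
Stable ⇔ ρ < 1: NO
Spare capacity = cμ − λ = 29.42 − 32.49 = -3.07/hr

Final: ρ = 1.1044; unstable; margin = -3.07/hr


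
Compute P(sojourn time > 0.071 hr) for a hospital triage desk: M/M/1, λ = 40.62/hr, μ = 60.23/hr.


W ~ Exponential(μ−λ) for M/M/1.
μ − λ = 60.23 − 40.62 = 19.6100
P(W > t) = e^{−(μ−λ)t} = e^{−1.3923} = 0.248501

Final: 0.248501


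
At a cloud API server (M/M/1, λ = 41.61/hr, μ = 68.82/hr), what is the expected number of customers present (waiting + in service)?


ρ = λ/μ = 41.61/68.82 = 0.6046
L = ρ/(1−ρ) = 0.6046/(1 − 0.6046) = 0.6046/0.3954 = 1.5292

Final: 1.5292


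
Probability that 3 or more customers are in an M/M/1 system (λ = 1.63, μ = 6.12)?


ρ = 1.63/6.12 = 0.2663
P(N ≥ n) = ρ^n = 0.2663^3 = 0.018893

Final: 0.018893


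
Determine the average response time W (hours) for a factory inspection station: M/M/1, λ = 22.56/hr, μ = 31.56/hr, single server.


W = 1/(μ−λ) = 1/(31.56 − 22.56) = 1/9.00 = 0.1111 hr

Final: 0.1111 hr


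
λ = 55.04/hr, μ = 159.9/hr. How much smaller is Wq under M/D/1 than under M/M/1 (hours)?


ρ = 55.04/159.9 = 0.3442
Wq(M/M/1) = ρ/(μ−λ) = 0.3442/104.86 = 0.003283 hr
Wq(M/D/1) = ρ/(2(μ−λ)) = 0.001641 hr
Savings = 0.003283 − 0.001641 = 0.001641 hr

Final: 0.001641 hr


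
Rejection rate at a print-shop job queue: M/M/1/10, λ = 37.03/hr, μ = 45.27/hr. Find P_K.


ρ = λ/μ = 37.03/45.27 = 0.8180
P_K = (1−ρ)ρ^K/(1−ρ^(K+1)) = (0.1820·0.134101)/(1 − 0.109692)
= 0.024409/0.890308 = 0.027416

Final: 0.027416


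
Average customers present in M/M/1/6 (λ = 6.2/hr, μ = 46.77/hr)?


ρ = 6.2/46.77 = 0.1326
L = ρ[1 − (K+1)ρ^K + Kρ^(K+1)] / [(1−ρ)(1−ρ^(K+1))]
Numerator: 0.1326·(1 − 7·0.000005427 + 6·0.0000007194) = 0.132559
Denominator: (0.8674)·(0.999999) = 0.867436
L = 0.132559/0.867436 = 0.1528

Final: 0.1528


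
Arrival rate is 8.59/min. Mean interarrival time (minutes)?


Mean interarrival time = 1/λ = 1/8.59 minute = 0.11641 minute
In minutes: 0.11641 × 1 = 0.1164 min

Final: 0.1164 min


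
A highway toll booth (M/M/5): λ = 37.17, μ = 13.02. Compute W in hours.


a = 2.8548; ρ = 0.5710; P₀ = 0.054768
Lq = P₀·a^c·ρ/(c!(1−ρ)²) = 0.26846
Wq = Lq/λ = 0.26846/37.17 = 0.007223 hr
W = Wq + 1/μ = 0.007223 + 0.07680 = 0.08403 hr

Final: 0.08403 hr


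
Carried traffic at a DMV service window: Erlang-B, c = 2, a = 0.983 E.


B(2,0.983) = 0.195911 (Erlang-B)
Carried load = a(1 − B) = 0.983·(1 − 0.195911) = 0.983·0.804089 = 0.7904 E

Final: 0.7904 Erlangs


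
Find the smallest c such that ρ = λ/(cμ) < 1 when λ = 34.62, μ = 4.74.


Stability requires cμ > λ ⇔ c > λ/μ.
λ/μ = 34.62/4.74 = 7.3038
Minimum integer c = ⌊7.3038⌋ + 1 = 8
Check: 8·4.74 = 37.92 > 34.62, while 7·4.74 = 33.18 ≤ 34.62

Final: 8 servers


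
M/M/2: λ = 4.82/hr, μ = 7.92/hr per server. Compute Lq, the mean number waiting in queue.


a = λ/μ = 0.6086; ρ = a/2 = 0.3043
P₀ = 0.533398
Lq = P₀·a^c·ρ / (c!·(1−ρ)²) = 0.533398·0.37038·0.3043/(2·0.48401)
= 0.06210

Final: 0.06210


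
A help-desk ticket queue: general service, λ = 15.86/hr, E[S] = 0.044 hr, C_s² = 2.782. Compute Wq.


ρ = λ·E[S] = 15.86·0.044 = 0.6978
E[S²] = E[S]²(1+C_s²) = 0.044²·(1+2.782) = 0.007322
Wq = λ·E[S²]/(2(1−ρ)) = 15.86·0.007322/(2·0.3022) = 0.19216 hr

Final: 0.19216 hr


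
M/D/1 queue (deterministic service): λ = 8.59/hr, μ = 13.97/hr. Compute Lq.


ρ = 8.59/13.97 = 0.6149
M/D/1: Lq = ρ²/(2(1−ρ)) = 0.3781/(2·0.3851) = 0.49088

Final: 0.49088


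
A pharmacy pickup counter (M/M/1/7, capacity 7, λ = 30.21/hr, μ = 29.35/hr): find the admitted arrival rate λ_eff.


ρ = 1.0293; P_K = (1−ρ)ρ^7/(1−ρ^8) = 0.137994
λ_eff = λ(1 − P_K) = 30.21·(1 − 0.137994) = 30.21·0.862006 = 26.0412 /hr

Final: 26.0412 /hr


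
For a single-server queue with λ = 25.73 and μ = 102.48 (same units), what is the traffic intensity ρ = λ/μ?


ρ = λ/μ = 25.73/102.48 = 0.2511

Final: 0.2511


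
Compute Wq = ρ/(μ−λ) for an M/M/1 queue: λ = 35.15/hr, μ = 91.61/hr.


ρ = 35.15/91.61 = 0.3837
Wq = ρ/(μ−λ) = 0.3837/(91.61 − 35.15) = 0.3837/56.46 = 0.006796 hr

Final: 0.006796 hr


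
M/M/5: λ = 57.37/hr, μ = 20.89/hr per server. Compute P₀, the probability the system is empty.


a = λ/μ = 57.37/20.89 = 2.7463; ρ = a/c = 0.5493
Σ_{k=0}^{4} a^k/k! (terms k=0..4) = 1.00000 + 2.74629 + 3.77105 + 3.45214 + 2.37014 = 13.33962
Tail: a^5/(5!(1−ρ)) = 156.21835/(120·0.4507) = 2.88817
P₀ = 1/(13.33962 + 2.88817) = 1/16.22779 = 0.061623

Final: 0.061623


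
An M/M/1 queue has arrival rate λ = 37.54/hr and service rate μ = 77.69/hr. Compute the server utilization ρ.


ρ = λ/μ = 37.54/77.69 = 0.4832

Final: 0.4832


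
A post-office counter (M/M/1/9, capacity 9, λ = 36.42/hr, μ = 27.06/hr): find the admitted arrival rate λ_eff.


ρ = 1.3459; P_K = (1−ρ)ρ^9/(1−ρ^10) = 0.270891
λ_eff = λ(1 − P_K) = 36.42·(1 − 0.270891) = 36.42·0.729109 = 26.5542 /hr

Final: 26.5542 /hr


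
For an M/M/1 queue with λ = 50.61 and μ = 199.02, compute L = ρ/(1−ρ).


ρ = λ/μ = 50.61/199.02 = 0.2543
L = ρ/(1−ρ) = 0.2543/(1 − 0.2543) = 0.2543/0.7457 = 0.3410

Final: 0.3410


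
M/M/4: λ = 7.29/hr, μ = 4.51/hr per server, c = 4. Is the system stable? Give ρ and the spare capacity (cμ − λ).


Total capacity cμ = 4·4.51 = 18.04/hr
ρ = λ/(cμ) = 7.29/18.04 = 0.4041
Stable ⇔ ρ < 1: YES
Spare capacity = cμ − λ = 18.04 − 7.29 = 10.75/hr

Final: ρ = 0.4041; stable; margin = 10.75/hr


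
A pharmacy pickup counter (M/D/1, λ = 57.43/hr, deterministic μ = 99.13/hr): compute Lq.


ρ = 57.43/99.13 = 0.5793
M/D/1: Lq = ρ²/(2(1−ρ)) = 0.3356/(2·0.4207) = 0.39894

Final: 0.39894


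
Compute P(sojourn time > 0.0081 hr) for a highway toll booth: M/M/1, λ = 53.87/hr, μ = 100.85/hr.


W ~ Exponential(μ−λ) for M/M/1.
μ − λ = 100.85 − 53.87 = 46.9800
P(W > t) = e^{−(μ−λ)t} = e^{−0.3805} = 0.683494

Final: 0.683494


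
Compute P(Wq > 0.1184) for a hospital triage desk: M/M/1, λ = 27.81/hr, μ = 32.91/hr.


ρ = 27.81/32.91 = 0.8450
P(Wq > t) = ρ·e^{−(μ−λ)t} = 0.8450·e^{−0.6038}
= 0.8450·0.546708 = 0.461986

Final: 0.461986


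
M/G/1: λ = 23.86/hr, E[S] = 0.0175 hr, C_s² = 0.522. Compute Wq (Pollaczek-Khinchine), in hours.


ρ = λ·E[S] = 23.86·0.0175 = 0.4176
E[S²] = E[S]²(1+C_s²) = 0.0175²·(1+0.522) = 0.0004661
Wq = λ·E[S²]/(2(1−ρ)) = 23.86·0.0004661/(2·0.5824) = 0.009547 hr

Final: 0.009547 hr
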